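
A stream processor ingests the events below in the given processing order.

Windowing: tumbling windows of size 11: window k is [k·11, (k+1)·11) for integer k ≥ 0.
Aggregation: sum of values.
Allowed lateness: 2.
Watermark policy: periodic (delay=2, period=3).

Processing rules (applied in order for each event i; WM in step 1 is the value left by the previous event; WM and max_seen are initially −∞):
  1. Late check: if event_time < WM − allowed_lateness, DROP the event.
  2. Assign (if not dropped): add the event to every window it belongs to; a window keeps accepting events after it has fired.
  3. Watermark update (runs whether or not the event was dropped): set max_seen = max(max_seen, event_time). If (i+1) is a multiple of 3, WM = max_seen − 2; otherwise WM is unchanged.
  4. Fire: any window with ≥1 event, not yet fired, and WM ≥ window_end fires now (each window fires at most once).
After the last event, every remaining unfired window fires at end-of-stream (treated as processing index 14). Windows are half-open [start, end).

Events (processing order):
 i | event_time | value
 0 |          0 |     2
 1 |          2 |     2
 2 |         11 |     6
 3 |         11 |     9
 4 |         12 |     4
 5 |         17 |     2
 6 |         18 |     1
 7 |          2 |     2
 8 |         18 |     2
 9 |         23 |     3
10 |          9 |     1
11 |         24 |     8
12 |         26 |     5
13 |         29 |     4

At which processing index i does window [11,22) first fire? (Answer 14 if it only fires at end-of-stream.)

i=0 t=0 v=2: → [0,11); WM=−∞
i=1 t=2 v=2: → [0,11); WM=−∞
i=2 t=11 v=6: → [11,22); WM=9
i=3 t=11 v=9: → [11,22); WM=9
i=4 t=12 v=4: → [11,22); WM=9
i=5 t=17 v=2: → [11,22); WM=15; [0,11) fires=4
i=6 t=18 v=1: → [11,22); WM=15
i=7 t=2 v=2: DROP (t<15-2); WM=15
i=8 t=18 v=2: → [11,22); WM=16
i=9 t=23 v=3: → [22,33); WM=16
i=10 t=9 v=1: DROP (t<16-2); WM=16
i=11 t=24 v=8: → [22,33); WM=22; [11,22) fires=24
i=12 t=26 v=5: → [22,33); WM=22
i=13 t=29 v=4: → [22,33); WM=22

11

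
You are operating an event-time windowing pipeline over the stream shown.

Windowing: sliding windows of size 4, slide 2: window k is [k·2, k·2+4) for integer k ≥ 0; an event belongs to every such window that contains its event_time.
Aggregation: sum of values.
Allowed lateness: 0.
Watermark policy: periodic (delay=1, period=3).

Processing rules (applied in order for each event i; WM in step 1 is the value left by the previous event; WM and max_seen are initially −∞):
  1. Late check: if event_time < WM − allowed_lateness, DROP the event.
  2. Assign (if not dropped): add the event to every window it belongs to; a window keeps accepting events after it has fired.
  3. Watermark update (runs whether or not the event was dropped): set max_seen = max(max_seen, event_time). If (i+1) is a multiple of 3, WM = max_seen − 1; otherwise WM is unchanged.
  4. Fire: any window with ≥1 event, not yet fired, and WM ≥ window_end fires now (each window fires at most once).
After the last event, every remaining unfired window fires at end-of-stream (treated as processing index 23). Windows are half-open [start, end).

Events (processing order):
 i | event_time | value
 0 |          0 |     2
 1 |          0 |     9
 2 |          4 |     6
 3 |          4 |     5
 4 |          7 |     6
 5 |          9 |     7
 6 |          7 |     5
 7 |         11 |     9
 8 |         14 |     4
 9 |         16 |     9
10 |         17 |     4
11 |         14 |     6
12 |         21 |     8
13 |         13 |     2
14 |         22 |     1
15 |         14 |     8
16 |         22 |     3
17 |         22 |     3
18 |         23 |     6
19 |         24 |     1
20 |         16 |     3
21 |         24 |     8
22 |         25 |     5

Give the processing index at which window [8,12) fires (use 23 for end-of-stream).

8

i=0 t=0 v=2: → [0,4); WM=−∞
i=1 t=0 v=9: → [0,4); WM=−∞
i=2 t=4 v=6: → [4,8),[2,6); WM=3
i=3 t=4 v=5: → [4,8),[2,6); WM=3
i=4 t=7 v=6: → [6,10),[4,8); WM=3
i=5 t=9 v=7: → [8,12),[6,10); WM=8; [0,4) fires=11 [2,6) fires=11 [4,8) fires=17
i=6 t=7 v=5: DROP (t<8-0); WM=8
i=7 t=11 v=9: → [10,14),[8,12); WM=8
i=8 t=14 v=4: → [14,18),[12,16); WM=13; [6,10) fires=13 [8,12) fires=16
i=9 t=16 v=9: → [16,20),[14,18); WM=13
i=10 t=17 v=4: → [16,20),[14,18); WM=13
i=11 t=14 v=6: → [14,18),[12,16); WM=16; [10,14) fires=9 [12,16) fires=10
i=12 t=21 v=8: → [20,24),[18,22); WM=16
i=13 t=13 v=2: DROP (t<16-0); WM=16
i=14 t=22 v=1: → [22,26),[20,24); WM=21; [14,18) fires=23 [16,20) fires=13
i=15 t=14 v=8: DROP (t<21-0); WM=21
i=16 t=22 v=3: → [22,26),[20,24); WM=21
i=17 t=22 v=3: → [22,26),[20,24); WM=21
i=18 t=23 v=6: → [22,26),[20,24); WM=21
i=19 t=24 v=1: → [24,28),[22,26); WM=21
i=20 t=16 v=3: DROP (t<21-0); WM=23; [18,22) fires=8
i=21 t=24 v=8: → [24,28),[22,26); WM=23
i=22 t=25 v=5: → [24,28),[22,26); WM=23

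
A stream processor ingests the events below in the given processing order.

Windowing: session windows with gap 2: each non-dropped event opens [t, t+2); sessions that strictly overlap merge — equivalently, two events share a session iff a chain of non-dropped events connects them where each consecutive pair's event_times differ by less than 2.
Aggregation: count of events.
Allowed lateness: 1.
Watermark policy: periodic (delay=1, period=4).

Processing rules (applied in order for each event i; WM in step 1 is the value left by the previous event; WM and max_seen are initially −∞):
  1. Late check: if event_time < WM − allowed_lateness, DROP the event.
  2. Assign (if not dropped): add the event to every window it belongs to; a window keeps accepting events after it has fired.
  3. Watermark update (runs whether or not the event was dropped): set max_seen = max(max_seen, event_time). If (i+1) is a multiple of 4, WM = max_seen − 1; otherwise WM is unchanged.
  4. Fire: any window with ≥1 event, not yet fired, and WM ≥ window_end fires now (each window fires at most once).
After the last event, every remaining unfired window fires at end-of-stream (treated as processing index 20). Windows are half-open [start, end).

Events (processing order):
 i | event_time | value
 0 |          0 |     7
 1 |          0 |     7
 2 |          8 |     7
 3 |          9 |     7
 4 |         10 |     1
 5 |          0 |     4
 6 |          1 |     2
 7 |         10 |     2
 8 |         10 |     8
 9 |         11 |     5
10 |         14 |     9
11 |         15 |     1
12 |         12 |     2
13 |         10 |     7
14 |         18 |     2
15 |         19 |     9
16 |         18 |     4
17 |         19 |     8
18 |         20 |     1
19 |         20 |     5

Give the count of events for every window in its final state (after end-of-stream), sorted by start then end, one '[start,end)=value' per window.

[0,2)=2 [8,13)=6 [14,17)=2 [18,22)=6

i=0 t=0 v=7: → [0,2); WM=−∞
i=1 t=0 v=7: → [0,2); WM=−∞
i=2 t=8 v=7: → [8,10); WM=−∞
i=3 t=9 v=7: → [8,11); WM=8
i=4 t=10 v=1: → [8,12); WM=8
i=5 t=0 v=4: DROP (t<8-1); WM=8
i=6 t=1 v=2: DROP (t<8-1); WM=8
i=7 t=10 v=2: → [8,12); WM=9
i=8 t=10 v=8: → [8,12); WM=9
i=9 t=11 v=5: → [8,13); WM=9
i=10 t=14 v=9: → [14,16); WM=9
i=11 t=15 v=1: → [14,17); WM=14
i=12 t=12 v=2: DROP (t<14-1); WM=14
i=13 t=10 v=7: DROP (t<14-1); WM=14
i=14 t=18 v=2: → [18,20); WM=14
i=15 t=19 v=9: → [18,21); WM=18
i=16 t=18 v=4: → [18,21); WM=18
i=17 t=19 v=8: → [18,21); WM=18
i=18 t=20 v=1: → [18,22); WM=18
i=19 t=20 v=5: → [18,22); WM=19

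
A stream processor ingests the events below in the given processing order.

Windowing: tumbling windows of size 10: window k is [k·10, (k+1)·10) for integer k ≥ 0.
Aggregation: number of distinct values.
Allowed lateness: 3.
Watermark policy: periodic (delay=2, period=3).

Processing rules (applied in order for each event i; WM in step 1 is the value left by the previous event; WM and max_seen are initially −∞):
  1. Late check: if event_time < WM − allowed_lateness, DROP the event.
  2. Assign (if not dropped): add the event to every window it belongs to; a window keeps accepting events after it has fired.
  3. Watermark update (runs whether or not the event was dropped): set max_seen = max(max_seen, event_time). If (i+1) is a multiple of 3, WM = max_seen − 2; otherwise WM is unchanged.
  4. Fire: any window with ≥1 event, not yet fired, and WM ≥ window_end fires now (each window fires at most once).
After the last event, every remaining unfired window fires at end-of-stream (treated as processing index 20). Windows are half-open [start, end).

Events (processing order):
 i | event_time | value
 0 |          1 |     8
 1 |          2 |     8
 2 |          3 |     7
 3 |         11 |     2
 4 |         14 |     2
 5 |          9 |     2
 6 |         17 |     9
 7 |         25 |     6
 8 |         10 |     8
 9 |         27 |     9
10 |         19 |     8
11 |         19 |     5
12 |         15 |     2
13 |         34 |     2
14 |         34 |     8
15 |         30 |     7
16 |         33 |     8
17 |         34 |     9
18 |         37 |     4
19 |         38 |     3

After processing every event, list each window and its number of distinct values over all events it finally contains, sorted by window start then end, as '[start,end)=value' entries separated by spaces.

[0,10)=3 [10,20)=3 [20,30)=2 [30,40)=6

i=0 t=1 v=8: → [0,10); WM=−∞
i=1 t=2 v=8: → [0,10); WM=−∞
i=2 t=3 v=7: → [0,10); WM=1
i=3 t=11 v=2: → [10,20); WM=1
i=4 t=14 v=2: → [10,20); WM=1
i=5 t=9 v=2: → [0,10); WM=12; [0,10) fires=3
i=6 t=17 v=9: → [10,20); WM=12
i=7 t=25 v=6: → [20,30); WM=12
i=8 t=10 v=8: → [10,20); WM=23; [10,20) fires=3
i=9 t=27 v=9: → [20,30); WM=23
i=10 t=19 v=8: DROP (t<23-3); WM=23
i=11 t=19 v=5: DROP (t<23-3); WM=25
i=12 t=15 v=2: DROP (t<25-3); WM=25
i=13 t=34 v=2: → [30,40); WM=25
i=14 t=34 v=8: → [30,40); WM=32; [20,30) fires=2
i=15 t=30 v=7: → [30,40); WM=32
i=16 t=33 v=8: → [30,40); WM=32
i=17 t=34 v=9: → [30,40); WM=32
i=18 t=37 v=4: → [30,40); WM=32
i=19 t=38 v=3: → [30,40); WM=32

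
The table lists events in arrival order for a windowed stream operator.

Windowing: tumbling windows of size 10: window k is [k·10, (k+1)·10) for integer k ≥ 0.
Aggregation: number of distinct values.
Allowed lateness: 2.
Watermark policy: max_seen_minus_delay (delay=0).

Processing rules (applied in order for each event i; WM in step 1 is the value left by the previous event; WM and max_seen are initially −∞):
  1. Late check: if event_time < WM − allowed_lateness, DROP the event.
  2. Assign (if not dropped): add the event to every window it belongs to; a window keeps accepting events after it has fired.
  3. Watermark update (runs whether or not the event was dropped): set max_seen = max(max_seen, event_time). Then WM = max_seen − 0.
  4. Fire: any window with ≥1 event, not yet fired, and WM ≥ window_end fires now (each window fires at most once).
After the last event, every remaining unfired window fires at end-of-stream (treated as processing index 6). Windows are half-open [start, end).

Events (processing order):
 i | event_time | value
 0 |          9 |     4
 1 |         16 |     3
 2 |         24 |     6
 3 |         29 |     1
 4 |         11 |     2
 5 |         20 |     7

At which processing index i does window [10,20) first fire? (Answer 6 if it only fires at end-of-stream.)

2

i=0 t=9 v=4: → [0,10); WM=9
i=1 t=16 v=3: → [10,20); WM=16; [0,10) fires=1
i=2 t=24 v=6: → [20,30); WM=24; [10,20) fires=1
i=3 t=29 v=1: → [20,30); WM=29
i=4 t=11 v=2: DROP (t<29-2); WM=29
i=5 t=20 v=7: DROP (t<29-2); WM=29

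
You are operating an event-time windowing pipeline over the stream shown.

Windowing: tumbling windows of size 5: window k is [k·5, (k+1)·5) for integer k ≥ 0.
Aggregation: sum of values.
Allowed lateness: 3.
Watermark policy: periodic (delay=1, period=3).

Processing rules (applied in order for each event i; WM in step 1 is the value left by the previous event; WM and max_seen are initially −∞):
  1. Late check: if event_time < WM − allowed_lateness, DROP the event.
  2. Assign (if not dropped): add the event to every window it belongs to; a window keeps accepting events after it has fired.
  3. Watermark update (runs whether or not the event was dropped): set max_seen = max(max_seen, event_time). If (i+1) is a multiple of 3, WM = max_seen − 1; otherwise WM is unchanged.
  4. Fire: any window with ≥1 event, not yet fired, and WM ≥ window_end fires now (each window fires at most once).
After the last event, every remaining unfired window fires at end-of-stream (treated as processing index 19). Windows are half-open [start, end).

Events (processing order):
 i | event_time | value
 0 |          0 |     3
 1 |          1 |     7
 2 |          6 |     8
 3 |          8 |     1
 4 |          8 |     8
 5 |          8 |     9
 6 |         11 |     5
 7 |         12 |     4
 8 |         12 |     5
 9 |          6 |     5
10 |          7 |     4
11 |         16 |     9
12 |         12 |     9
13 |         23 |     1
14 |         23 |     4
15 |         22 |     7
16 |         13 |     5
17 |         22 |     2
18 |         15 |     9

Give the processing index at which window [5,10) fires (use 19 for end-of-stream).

i=0 t=0 v=3: → [0,5); WM=−∞
i=1 t=1 v=7: → [0,5); WM=−∞
i=2 t=6 v=8: → [5,10); WM=5; [0,5) fires=10
i=3 t=8 v=1: → [5,10); WM=5
i=4 t=8 v=8: → [5,10); WM=5
i=5 t=8 v=9: → [5,10); WM=7
i=6 t=11 v=5: → [10,15); WM=7
i=7 t=12 v=4: → [10,15); WM=7
i=8 t=12 v=5: → [10,15); WM=11; [5,10) fires=26
i=9 t=6 v=5: DROP (t<11-3); WM=11
i=10 t=7 v=4: DROP (t<11-3); WM=11
i=11 t=16 v=9: → [15,20); WM=15; [10,15) fires=14
i=12 t=12 v=9: → [10,15); WM=15
i=13 t=23 v=1: → [20,25); WM=15
i=14 t=23 v=4: → [20,25); WM=22; [15,20) fires=9
i=15 t=22 v=7: → [20,25); WM=22
i=16 t=13 v=5: DROP (t<22-3); WM=22
i=17 t=22 v=2: → [20,25); WM=22
i=18 t=15 v=9: DROP (t<22-3); WM=22

8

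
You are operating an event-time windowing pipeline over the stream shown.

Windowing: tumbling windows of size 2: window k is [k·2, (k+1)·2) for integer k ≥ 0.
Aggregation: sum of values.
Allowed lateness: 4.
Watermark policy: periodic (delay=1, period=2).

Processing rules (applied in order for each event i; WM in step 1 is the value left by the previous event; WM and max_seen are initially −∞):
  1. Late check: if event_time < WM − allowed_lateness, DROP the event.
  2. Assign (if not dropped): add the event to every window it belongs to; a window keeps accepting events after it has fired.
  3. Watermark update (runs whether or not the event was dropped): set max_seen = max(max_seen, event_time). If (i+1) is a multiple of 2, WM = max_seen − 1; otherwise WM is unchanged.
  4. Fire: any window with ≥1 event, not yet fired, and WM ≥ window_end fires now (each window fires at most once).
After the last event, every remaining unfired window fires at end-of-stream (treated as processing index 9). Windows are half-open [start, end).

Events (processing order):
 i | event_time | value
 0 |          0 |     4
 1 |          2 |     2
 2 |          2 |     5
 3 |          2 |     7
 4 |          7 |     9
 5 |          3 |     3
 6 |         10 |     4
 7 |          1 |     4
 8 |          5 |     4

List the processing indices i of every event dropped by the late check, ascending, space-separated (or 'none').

i=0 t=0 v=4: → [0,2); WM=−∞
i=1 t=2 v=2: → [2,4); WM=1
i=2 t=2 v=5: → [2,4); WM=1
i=3 t=2 v=7: → [2,4); WM=1
i=4 t=7 v=9: → [6,8); WM=1
i=5 t=3 v=3: → [2,4); WM=6; [0,2) fires=4 [2,4) fires=17
i=6 t=10 v=4: → [10,12); WM=6
i=7 t=1 v=4: DROP (t<6-4); WM=9; [6,8) fires=9
i=8 t=5 v=4: → [4,6); WM=9; [4,6) fires=4

7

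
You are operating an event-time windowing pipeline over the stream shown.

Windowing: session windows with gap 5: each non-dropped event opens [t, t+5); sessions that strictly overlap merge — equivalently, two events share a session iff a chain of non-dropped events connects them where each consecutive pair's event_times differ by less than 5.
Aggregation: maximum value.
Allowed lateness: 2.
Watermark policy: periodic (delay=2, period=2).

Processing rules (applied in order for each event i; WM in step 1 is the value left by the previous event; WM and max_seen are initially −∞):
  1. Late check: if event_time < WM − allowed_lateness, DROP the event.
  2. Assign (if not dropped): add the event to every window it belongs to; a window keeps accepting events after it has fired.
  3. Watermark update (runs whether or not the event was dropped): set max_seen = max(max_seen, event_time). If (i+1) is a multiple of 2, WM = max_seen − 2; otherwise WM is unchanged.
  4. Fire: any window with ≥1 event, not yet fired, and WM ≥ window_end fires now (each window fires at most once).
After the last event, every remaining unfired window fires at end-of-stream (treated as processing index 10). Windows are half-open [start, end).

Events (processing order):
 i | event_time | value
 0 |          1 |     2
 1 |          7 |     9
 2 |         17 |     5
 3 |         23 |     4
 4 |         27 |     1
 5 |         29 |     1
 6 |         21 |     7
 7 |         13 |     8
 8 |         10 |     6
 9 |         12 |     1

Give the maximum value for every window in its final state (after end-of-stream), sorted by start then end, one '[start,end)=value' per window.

[1,6)=2 [7,12)=9 [17,22)=5 [23,34)=4

i=0 t=1 v=2: → [1,6); WM=−∞
i=1 t=7 v=9: → [7,12); WM=5
i=2 t=17 v=5: → [17,22); WM=5
i=3 t=23 v=4: → [23,28); WM=21
i=4 t=27 v=1: → [23,32); WM=21
i=5 t=29 v=1: → [23,34); WM=27
i=6 t=21 v=7: DROP (t<27-2); WM=27
i=7 t=13 v=8: DROP (t<27-2); WM=27
i=8 t=10 v=6: DROP (t<27-2); WM=27
i=9 t=12 v=1: DROP (t<27-2); WM=27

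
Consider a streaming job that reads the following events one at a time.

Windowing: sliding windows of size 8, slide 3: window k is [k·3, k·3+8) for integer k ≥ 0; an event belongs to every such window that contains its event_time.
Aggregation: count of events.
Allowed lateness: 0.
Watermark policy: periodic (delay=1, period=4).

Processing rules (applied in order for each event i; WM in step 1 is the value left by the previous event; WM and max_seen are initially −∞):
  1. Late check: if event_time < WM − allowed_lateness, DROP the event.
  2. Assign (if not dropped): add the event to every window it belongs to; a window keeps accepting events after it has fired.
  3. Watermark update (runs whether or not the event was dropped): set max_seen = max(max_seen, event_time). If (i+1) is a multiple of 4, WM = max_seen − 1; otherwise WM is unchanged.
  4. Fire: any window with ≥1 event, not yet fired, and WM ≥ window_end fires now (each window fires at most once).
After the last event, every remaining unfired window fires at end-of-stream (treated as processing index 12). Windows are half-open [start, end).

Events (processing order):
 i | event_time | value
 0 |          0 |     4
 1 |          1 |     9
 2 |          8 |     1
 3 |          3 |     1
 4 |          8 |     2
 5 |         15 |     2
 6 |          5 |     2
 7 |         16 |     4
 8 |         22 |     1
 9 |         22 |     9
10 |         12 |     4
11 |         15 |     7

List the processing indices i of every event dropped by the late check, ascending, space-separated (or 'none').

6 10

i=0 t=0 v=4: → [0,8); WM=−∞
i=1 t=1 v=9: → [0,8); WM=−∞
i=2 t=8 v=1: → [6,14),[3,11); WM=−∞
i=3 t=3 v=1: → [3,11),[0,8); WM=7
i=4 t=8 v=2: → [6,14),[3,11); WM=7
i=5 t=15 v=2: → [15,23),[12,20),[9,17); WM=7
i=6 t=5 v=2: DROP (t<7-0); WM=7
i=7 t=16 v=4: → [15,23),[12,20),[9,17); WM=15; [0,8) fires=3 [3,11) fires=3 [6,14) fires=2
i=8 t=22 v=1: → [21,29),[18,26),[15,23); WM=15
i=9 t=22 v=9: → [21,29),[18,26),[15,23); WM=15
i=10 t=12 v=4: DROP (t<15-0); WM=15
i=11 t=15 v=7: → [15,23),[12,20),[9,17); WM=21; [9,17) fires=3 [12,20) fires=3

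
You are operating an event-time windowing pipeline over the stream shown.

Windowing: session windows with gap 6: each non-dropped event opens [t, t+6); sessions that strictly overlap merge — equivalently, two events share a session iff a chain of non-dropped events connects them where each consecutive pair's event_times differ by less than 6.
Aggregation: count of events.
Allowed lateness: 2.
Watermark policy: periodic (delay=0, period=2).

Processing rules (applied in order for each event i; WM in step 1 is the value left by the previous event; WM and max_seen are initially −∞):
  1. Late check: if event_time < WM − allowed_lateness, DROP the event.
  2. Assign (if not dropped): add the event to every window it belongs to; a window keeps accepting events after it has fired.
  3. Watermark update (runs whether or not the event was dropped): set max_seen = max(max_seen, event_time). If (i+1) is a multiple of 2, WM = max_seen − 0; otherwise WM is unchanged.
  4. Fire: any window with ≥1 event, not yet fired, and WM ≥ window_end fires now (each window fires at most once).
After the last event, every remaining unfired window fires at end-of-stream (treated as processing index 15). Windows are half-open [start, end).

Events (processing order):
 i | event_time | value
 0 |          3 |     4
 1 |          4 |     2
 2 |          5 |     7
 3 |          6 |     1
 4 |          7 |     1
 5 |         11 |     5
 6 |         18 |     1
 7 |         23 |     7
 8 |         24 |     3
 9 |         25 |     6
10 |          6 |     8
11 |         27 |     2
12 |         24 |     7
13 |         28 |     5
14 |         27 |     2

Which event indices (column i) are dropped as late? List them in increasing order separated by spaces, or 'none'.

i=0 t=3 v=4: → [3,9); WM=−∞
i=1 t=4 v=2: → [3,10); WM=4
i=2 t=5 v=7: → [3,11); WM=4
i=3 t=6 v=1: → [3,12); WM=6
i=4 t=7 v=1: → [3,13); WM=6
i=5 t=11 v=5: → [3,17); WM=11
i=6 t=18 v=1: → [18,24); WM=11
i=7 t=23 v=7: → [18,29); WM=23
i=8 t=24 v=3: → [18,30); WM=23
i=9 t=25 v=6: → [18,31); WM=25
i=10 t=6 v=8: DROP (t<25-2); WM=25
i=11 t=27 v=2: → [18,33); WM=27
i=12 t=24 v=7: DROP (t<27-2); WM=27
i=13 t=28 v=5: → [18,34); WM=28
i=14 t=27 v=2: → [18,34); WM=28

10 12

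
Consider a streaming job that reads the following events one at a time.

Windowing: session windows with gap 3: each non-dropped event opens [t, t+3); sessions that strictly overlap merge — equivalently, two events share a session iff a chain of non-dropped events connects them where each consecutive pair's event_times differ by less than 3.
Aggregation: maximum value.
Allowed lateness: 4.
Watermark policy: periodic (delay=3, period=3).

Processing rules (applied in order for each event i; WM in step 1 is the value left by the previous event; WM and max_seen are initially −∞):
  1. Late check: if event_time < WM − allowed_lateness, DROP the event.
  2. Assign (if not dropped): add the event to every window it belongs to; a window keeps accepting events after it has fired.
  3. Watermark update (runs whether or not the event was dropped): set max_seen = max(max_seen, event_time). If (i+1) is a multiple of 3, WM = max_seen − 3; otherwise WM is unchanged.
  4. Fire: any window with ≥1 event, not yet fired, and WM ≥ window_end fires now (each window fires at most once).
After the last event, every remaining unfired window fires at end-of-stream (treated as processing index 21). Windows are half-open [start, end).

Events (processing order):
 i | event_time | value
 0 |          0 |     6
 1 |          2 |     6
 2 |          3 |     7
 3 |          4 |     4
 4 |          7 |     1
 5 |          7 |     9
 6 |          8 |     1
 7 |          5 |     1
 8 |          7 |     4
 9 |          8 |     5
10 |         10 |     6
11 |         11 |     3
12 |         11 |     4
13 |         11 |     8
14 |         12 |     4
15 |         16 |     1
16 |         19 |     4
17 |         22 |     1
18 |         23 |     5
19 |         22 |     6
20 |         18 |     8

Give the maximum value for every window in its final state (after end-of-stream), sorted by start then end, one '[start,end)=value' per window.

[0,15)=9 [16,22)=8 [22,26)=6

i=0 t=0 v=6: → [0,3); WM=−∞
i=1 t=2 v=6: → [0,5); WM=−∞
i=2 t=3 v=7: → [0,6); WM=0
i=3 t=4 v=4: → [0,7); WM=0
i=4 t=7 v=1: → [7,10); WM=0
i=5 t=7 v=9: → [7,10); WM=4
i=6 t=8 v=1: → [7,11); WM=4
i=7 t=5 v=1: → [0,11); WM=4
i=8 t=7 v=4: → [0,11); WM=5
i=9 t=8 v=5: → [0,11); WM=5
i=10 t=10 v=6: → [0,13); WM=5
i=11 t=11 v=3: → [0,14); WM=8
i=12 t=11 v=4: → [0,14); WM=8
i=13 t=11 v=8: → [0,14); WM=8
i=14 t=12 v=4: → [0,15); WM=9
i=15 t=16 v=1: → [16,19); WM=9
i=16 t=19 v=4: → [19,22); WM=9
i=17 t=22 v=1: → [22,25); WM=19
i=18 t=23 v=5: → [22,26); WM=19
i=19 t=22 v=6: → [22,26); WM=19
i=20 t=18 v=8: → [16,22); WM=20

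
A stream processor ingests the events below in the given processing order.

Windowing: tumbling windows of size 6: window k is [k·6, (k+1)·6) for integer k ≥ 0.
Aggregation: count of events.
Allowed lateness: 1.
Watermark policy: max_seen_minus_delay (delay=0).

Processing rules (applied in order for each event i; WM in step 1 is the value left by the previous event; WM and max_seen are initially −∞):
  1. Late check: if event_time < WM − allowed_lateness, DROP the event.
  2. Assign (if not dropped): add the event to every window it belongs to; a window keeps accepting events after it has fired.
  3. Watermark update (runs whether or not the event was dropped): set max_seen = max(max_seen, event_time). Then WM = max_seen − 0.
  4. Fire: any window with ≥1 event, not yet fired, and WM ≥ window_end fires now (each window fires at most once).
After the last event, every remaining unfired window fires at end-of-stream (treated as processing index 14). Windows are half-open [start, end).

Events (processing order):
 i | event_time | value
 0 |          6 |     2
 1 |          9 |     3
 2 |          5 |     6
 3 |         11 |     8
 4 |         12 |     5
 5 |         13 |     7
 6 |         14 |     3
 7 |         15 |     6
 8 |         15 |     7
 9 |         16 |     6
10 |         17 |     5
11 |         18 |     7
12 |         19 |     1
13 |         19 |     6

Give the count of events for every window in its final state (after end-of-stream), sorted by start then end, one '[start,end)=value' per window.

[6,12)=3 [12,18)=7 [18,24)=3

i=0 t=6 v=2: → [6,12); WM=6
i=1 t=9 v=3: → [6,12); WM=9
i=2 t=5 v=6: DROP (t<9-1); WM=9
i=3 t=11 v=8: → [6,12); WM=11
i=4 t=12 v=5: → [12,18); WM=12; [6,12) fires=3
i=5 t=13 v=7: → [12,18); WM=13
i=6 t=14 v=3: → [12,18); WM=14
i=7 t=15 v=6: → [12,18); WM=15
i=8 t=15 v=7: → [12,18); WM=15
i=9 t=16 v=6: → [12,18); WM=16
i=10 t=17 v=5: → [12,18); WM=17
i=11 t=18 v=7: → [18,24); WM=18; [12,18) fires=7
i=12 t=19 v=1: → [18,24); WM=19
i=13 t=19 v=6: → [18,24); WM=19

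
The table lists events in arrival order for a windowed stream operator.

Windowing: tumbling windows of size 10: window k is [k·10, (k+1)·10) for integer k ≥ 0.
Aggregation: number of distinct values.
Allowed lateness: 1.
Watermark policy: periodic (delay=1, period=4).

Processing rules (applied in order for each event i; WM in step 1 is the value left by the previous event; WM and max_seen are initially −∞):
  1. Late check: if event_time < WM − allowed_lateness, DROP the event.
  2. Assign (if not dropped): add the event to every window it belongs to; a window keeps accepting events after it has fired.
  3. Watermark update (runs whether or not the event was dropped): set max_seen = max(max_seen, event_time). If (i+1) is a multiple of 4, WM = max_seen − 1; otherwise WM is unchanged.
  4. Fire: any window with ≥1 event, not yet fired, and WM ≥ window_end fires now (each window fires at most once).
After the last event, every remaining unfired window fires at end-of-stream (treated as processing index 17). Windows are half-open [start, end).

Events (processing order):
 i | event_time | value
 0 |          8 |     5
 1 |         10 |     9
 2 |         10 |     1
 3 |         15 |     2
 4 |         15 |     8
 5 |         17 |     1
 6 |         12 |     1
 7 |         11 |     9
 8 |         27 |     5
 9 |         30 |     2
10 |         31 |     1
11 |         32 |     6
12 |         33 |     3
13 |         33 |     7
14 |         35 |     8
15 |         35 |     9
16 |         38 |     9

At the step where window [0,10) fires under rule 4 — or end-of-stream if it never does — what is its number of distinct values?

i=0 t=8 v=5: → [0,10); WM=−∞
i=1 t=10 v=9: → [10,20); WM=−∞
i=2 t=10 v=1: → [10,20); WM=−∞
i=3 t=15 v=2: → [10,20); WM=14; [0,10) fires=1
i=4 t=15 v=8: → [10,20); WM=14
i=5 t=17 v=1: → [10,20); WM=14
i=6 t=12 v=1: DROP (t<14-1); WM=14
i=7 t=11 v=9: DROP (t<14-1); WM=16
i=8 t=27 v=5: → [20,30); WM=16
i=9 t=30 v=2: → [30,40); WM=16
i=10 t=31 v=1: → [30,40); WM=16
i=11 t=32 v=6: → [30,40); WM=31; [10,20) fires=4 [20,30) fires=1
i=12 t=33 v=3: → [30,40); WM=31
i=13 t=33 v=7: → [30,40); WM=31
i=14 t=35 v=8: → [30,40); WM=31
i=15 t=35 v=9: → [30,40); WM=34
i=16 t=38 v=9: → [30,40); WM=34

1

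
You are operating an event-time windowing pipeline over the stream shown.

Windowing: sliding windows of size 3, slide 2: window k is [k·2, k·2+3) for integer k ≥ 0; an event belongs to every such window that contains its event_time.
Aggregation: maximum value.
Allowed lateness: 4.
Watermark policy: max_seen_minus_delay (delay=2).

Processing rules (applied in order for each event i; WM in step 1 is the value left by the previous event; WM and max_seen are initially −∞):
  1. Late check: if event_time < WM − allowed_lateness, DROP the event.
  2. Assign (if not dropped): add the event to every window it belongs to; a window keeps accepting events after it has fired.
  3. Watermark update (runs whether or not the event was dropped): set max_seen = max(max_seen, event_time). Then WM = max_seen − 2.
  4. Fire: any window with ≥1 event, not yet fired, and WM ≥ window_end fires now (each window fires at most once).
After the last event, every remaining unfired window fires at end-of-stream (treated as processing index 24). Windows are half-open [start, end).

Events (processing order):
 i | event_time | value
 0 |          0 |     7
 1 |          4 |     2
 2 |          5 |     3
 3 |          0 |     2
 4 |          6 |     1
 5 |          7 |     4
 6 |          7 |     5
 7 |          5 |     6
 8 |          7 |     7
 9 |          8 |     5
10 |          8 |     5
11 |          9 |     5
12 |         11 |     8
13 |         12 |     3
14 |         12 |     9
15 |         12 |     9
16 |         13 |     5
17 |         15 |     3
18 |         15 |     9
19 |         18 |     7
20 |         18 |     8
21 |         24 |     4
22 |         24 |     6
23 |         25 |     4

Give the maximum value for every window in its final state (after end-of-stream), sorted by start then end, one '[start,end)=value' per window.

[0,3)=7 [2,5)=2 [4,7)=6 [6,9)=7 [8,11)=5 [10,13)=9 [12,15)=9 [14,17)=9 [16,19)=8 [18,21)=8 [22,25)=6 [24,27)=6

i=0 t=0 v=7: → [0,3); WM=-2
i=1 t=4 v=2: → [4,7),[2,5); WM=2
i=2 t=5 v=3: → [4,7); WM=3; [0,3) fires=7
i=3 t=0 v=2: → [0,3); WM=3
i=4 t=6 v=1: → [6,9),[4,7); WM=4
i=5 t=7 v=4: → [6,9); WM=5; [2,5) fires=2
i=6 t=7 v=5: → [6,9); WM=5
i=7 t=5 v=6: → [4,7); WM=5
i=8 t=7 v=7: → [6,9); WM=5
i=9 t=8 v=5: → [8,11),[6,9); WM=6
i=10 t=8 v=5: → [8,11),[6,9); WM=6
i=11 t=9 v=5: → [8,11); WM=7; [4,7) fires=6
i=12 t=11 v=8: → [10,13); WM=9; [6,9) fires=7
i=13 t=12 v=3: → [12,15),[10,13); WM=10
i=14 t=12 v=9: → [12,15),[10,13); WM=10
i=15 t=12 v=9: → [12,15),[10,13); WM=10
i=16 t=13 v=5: → [12,15); WM=11; [8,11) fires=5
i=17 t=15 v=3: → [14,17); WM=13; [10,13) fires=9
i=18 t=15 v=9: → [14,17); WM=13
i=19 t=18 v=7: → [18,21),[16,19); WM=16; [12,15) fires=9
i=20 t=18 v=8: → [18,21),[16,19); WM=16
i=21 t=24 v=4: → [24,27),[22,25); WM=22; [14,17) fires=9 [16,19) fires=8 [18,21) fires=8
i=22 t=24 v=6: → [24,27),[22,25); WM=22
i=23 t=25 v=4: → [24,27); WM=23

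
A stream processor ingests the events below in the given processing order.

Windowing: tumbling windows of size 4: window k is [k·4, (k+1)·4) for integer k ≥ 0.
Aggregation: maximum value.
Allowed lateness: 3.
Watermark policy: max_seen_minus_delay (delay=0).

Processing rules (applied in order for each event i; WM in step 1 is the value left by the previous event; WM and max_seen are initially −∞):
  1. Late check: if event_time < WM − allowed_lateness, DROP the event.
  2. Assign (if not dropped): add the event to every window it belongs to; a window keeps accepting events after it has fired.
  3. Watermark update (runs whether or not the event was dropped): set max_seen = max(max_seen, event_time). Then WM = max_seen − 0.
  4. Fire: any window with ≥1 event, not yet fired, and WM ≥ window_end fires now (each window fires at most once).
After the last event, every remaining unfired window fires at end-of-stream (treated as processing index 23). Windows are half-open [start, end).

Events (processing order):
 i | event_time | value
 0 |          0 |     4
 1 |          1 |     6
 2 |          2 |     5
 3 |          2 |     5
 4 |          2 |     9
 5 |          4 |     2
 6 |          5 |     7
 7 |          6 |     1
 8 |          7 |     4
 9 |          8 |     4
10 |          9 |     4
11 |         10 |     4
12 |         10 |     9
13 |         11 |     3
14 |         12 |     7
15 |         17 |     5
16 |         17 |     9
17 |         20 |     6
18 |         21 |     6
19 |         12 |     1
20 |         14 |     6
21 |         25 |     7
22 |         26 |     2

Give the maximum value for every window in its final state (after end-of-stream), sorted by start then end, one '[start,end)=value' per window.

i=0 t=0 v=4: → [0,4); WM=0
i=1 t=1 v=6: → [0,4); WM=1
i=2 t=2 v=5: → [0,4); WM=2
i=3 t=2 v=5: → [0,4); WM=2
i=4 t=2 v=9: → [0,4); WM=2
i=5 t=4 v=2: → [4,8); WM=4; [0,4) fires=9
i=6 t=5 v=7: → [4,8); WM=5
i=7 t=6 v=1: → [4,8); WM=6
i=8 t=7 v=4: → [4,8); WM=7
i=9 t=8 v=4: → [8,12); WM=8; [4,8) fires=7
i=10 t=9 v=4: → [8,12); WM=9
i=11 t=10 v=4: → [8,12); WM=10
i=12 t=10 v=9: → [8,12); WM=10
i=13 t=11 v=3: → [8,12); WM=11
i=14 t=12 v=7: → [12,16); WM=12; [8,12) fires=9
i=15 t=17 v=5: → [16,20); WM=17; [12,16) fires=7
i=16 t=17 v=9: → [16,20); WM=17
i=17 t=20 v=6: → [20,24); WM=20; [16,20) fires=9
i=18 t=21 v=6: → [20,24); WM=21
i=19 t=12 v=1: DROP (t<21-3); WM=21
i=20 t=14 v=6: DROP (t<21-3); WM=21
i=21 t=25 v=7: → [24,28); WM=25; [20,24) fires=6
i=22 t=26 v=2: → [24,28); WM=26

[0,4)=9 [4,8)=7 [8,12)=9 [12,16)=7 [16,20)=9 [20,24)=6 [24,28)=7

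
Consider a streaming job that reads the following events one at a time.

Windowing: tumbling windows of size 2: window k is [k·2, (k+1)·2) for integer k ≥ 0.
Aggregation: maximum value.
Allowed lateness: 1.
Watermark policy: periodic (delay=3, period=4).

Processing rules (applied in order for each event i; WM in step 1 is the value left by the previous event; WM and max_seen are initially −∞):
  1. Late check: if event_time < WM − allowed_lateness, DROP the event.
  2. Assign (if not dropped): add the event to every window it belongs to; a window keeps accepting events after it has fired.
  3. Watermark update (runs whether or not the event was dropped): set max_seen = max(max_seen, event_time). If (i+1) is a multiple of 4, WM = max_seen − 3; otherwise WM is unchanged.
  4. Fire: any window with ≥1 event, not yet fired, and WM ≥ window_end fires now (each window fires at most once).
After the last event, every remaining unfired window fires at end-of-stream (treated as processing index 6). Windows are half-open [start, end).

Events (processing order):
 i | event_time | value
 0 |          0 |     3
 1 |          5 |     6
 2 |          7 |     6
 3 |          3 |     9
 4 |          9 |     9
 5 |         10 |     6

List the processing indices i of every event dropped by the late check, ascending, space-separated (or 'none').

none

i=0 t=0 v=3: → [0,2); WM=−∞
i=1 t=5 v=6: → [4,6); WM=−∞
i=2 t=7 v=6: → [6,8); WM=−∞
i=3 t=3 v=9: → [2,4); WM=4; [0,2) fires=3 [2,4) fires=9
i=4 t=9 v=9: → [8,10); WM=4
i=5 t=10 v=6: → [10,12); WM=4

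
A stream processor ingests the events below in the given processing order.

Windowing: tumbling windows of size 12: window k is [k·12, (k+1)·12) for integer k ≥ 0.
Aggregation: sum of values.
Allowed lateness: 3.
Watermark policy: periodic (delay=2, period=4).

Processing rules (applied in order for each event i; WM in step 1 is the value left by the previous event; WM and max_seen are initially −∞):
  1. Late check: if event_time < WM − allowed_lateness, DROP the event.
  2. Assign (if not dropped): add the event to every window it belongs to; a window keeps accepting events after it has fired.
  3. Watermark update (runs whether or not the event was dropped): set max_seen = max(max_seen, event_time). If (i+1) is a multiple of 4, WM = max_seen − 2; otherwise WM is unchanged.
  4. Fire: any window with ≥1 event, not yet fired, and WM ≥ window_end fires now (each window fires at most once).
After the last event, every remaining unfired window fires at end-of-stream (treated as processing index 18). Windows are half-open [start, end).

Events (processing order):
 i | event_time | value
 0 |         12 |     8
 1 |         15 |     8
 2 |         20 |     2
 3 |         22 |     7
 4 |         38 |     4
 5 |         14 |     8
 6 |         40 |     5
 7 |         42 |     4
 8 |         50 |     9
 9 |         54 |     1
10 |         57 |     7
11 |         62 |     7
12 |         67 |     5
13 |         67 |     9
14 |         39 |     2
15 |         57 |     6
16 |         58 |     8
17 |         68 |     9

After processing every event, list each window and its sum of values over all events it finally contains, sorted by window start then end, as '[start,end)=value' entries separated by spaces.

i=0 t=12 v=8: → [12,24); WM=−∞
i=1 t=15 v=8: → [12,24); WM=−∞
i=2 t=20 v=2: → [12,24); WM=−∞
i=3 t=22 v=7: → [12,24); WM=20
i=4 t=38 v=4: → [36,48); WM=20
i=5 t=14 v=8: DROP (t<20-3); WM=20
i=6 t=40 v=5: → [36,48); WM=20
i=7 t=42 v=4: → [36,48); WM=40; [12,24) fires=25
i=8 t=50 v=9: → [48,60); WM=40
i=9 t=54 v=1: → [48,60); WM=40
i=10 t=57 v=7: → [48,60); WM=40
i=11 t=62 v=7: → [60,72); WM=60; [36,48) fires=13 [48,60) fires=17
i=12 t=67 v=5: → [60,72); WM=60
i=13 t=67 v=9: → [60,72); WM=60
i=14 t=39 v=2: DROP (t<60-3); WM=60
i=15 t=57 v=6: → [48,60); WM=65
i=16 t=58 v=8: DROP (t<65-3); WM=65
i=17 t=68 v=9: → [60,72); WM=65

[12,24)=25 [36,48)=13 [48,60)=23 [60,72)=30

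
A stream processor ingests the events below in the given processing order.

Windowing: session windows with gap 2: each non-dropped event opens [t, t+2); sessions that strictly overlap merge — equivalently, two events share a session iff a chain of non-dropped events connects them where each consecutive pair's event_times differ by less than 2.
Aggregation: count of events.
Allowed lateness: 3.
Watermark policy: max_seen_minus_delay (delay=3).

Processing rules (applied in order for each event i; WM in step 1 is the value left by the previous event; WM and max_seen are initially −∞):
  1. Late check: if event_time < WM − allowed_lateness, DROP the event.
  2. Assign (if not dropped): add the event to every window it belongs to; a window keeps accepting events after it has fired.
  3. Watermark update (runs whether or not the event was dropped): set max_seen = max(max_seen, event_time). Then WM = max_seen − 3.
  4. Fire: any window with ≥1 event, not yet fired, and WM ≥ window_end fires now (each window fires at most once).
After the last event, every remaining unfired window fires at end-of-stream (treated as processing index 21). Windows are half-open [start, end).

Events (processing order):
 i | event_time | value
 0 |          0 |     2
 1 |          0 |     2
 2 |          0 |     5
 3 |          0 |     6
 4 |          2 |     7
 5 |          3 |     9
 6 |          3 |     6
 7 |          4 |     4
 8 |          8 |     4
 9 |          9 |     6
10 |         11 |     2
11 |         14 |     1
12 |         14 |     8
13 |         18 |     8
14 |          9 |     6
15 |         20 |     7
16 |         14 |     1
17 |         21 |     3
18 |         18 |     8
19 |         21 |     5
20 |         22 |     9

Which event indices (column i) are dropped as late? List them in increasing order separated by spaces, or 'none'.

14

i=0 t=0 v=2: → [0,2); WM=-3
i=1 t=0 v=2: → [0,2); WM=-3
i=2 t=0 v=5: → [0,2); WM=-3
i=3 t=0 v=6: → [0,2); WM=-3
i=4 t=2 v=7: → [2,4); WM=-1
i=5 t=3 v=9: → [2,5); WM=0
i=6 t=3 v=6: → [2,5); WM=0
i=7 t=4 v=4: → [2,6); WM=1
i=8 t=8 v=4: → [8,10); WM=5
i=9 t=9 v=6: → [8,11); WM=6
i=10 t=11 v=2: → [11,13); WM=8
i=11 t=14 v=1: → [14,16); WM=11
i=12 t=14 v=8: → [14,16); WM=11
i=13 t=18 v=8: → [18,20); WM=15
i=14 t=9 v=6: DROP (t<15-3); WM=15
i=15 t=20 v=7: → [20,22); WM=17
i=16 t=14 v=1: → [14,16); WM=17
i=17 t=21 v=3: → [20,23); WM=18
i=18 t=18 v=8: → [18,20); WM=18
i=19 t=21 v=5: → [20,23); WM=18
i=20 t=22 v=9: → [20,24); WM=19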